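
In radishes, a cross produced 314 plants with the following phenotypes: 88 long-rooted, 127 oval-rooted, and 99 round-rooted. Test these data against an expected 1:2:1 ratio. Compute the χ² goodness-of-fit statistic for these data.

Under the 1:2:1 hypothesis (Σ ratio = 4, N = 314):
  long-rooted: 314 × 1/4 = 78.5
  oval-rooted: 314 × 2/4 = 157
  round-rooted: 314 × 1/4 = 78.5
χ² = Σ (O − E)² / E
  long-rooted: (88 − 78.5)² / 78.5 = 1.1497
  oval-rooted: (127 − 157)² / 157 = 5.7325
  round-rooted: (99 − 78.5)² / 78.5 = 5.3535
χ² = 1.1497 + 5.7325 + 5.3535 = 12.2357 ≈ 12.236

12.236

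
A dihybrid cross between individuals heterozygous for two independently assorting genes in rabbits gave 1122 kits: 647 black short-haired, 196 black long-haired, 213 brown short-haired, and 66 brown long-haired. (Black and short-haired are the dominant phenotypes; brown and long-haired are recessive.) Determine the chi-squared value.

A dihybrid F₂ with independent assortment and complete dominance at both loci gives a 9:3:3:1 phenotypic ratio.
Total ratio parts = 16. Expected numbers out of 1122:
  black short-haired: 1122 × 9/16 = 631.125
  black long-haired: 1122 × 3/16 = 210.375
  brown short-haired: 1122 × 3/16 = 210.375
  brown long-haired: 1122 × 1/16 = 70.125
χ² = Σ (O − E)² / E
  black short-haired: (647 − 631.125)² / 631.125 = 0.3993
  black long-haired: (196 − 210.375)² / 210.375 = 0.9822
  brown short-haired: (213 − 210.375)² / 210.375 = 0.0328
  brown long-haired: (66 − 70.125)² / 70.125 = 0.2426
χ² = 0.3993 + 0.9822 + 0.0328 + 0.2426 = 1.6569 ≈ 1.657

1.657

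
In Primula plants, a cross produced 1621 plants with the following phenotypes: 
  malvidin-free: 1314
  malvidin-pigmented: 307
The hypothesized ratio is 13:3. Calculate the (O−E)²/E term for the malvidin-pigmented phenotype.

0.031

Under the 13:3 hypothesis (Σ ratio = 16, N = 1621):
  malvidin-free: 1621 × 13/16 = 1317.0625
  malvidin-pigmented: 1621 × 3/16 = 303.9375
Contribution of malvidin-pigmented: (307 − 303.9375)² / 303.9375 = 0.0309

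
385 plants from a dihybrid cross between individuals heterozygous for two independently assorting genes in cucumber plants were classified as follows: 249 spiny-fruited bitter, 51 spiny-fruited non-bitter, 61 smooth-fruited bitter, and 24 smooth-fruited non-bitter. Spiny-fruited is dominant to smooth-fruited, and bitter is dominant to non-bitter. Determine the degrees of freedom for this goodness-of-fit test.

3

A dihybrid F₂ with independent assortment and complete dominance at both loci gives a 9:3:3:1 phenotypic ratio.
A goodness-of-fit test with 4 phenotype classes has df = 4 − 1 = 3.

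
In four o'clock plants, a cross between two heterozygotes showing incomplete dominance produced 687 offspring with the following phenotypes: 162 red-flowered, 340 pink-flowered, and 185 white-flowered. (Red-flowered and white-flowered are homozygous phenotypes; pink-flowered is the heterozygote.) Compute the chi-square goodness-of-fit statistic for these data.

With incomplete dominance, a heterozygote × heterozygote cross gives a 1:2:1 phenotypic ratio.
The 1:2:1 ratio has 4 parts, so with N = 687 the expected counts are:
  red-flowered: 687 × 1/4 = 171.75
  pink-flowered: 687 × 2/4 = 343.5
  white-flowered: 687 × 1/4 = 171.75
χ² = Σ (O − E)² / E
  red-flowered: (162 − 171.75)² / 171.75 = 0.5535
  pink-flowered: (340 − 343.5)² / 343.5 = 0.0357
  white-flowered: (185 − 171.75)² / 171.75 = 1.0222
χ² = 0.5535 + 0.0357 + 1.0222 = 1.6114 ≈ 1.611

1.611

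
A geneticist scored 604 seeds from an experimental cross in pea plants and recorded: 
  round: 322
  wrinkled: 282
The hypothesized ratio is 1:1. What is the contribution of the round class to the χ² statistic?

Expected counts for N = 604 under a 1:1 ratio (total parts = 2):
  round: 604 × 1/2 = 302
  wrinkled: 604 × 1/2 = 302
Contribution of round: (322 − 302)² / 302 = 1.3245

1.325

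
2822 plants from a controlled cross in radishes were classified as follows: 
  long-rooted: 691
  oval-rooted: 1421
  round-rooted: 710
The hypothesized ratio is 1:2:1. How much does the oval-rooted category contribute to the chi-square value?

Under the 1:2:1 hypothesis (Σ ratio = 4, N = 2822):
  long-rooted: 2822 × 1/4 = 705.5
  oval-rooted: 2822 × 2/4 = 1411
  round-rooted: 2822 × 1/4 = 705.5
Contribution of oval-rooted: (1421 − 1411)² / 1411 = 0.0709

0.071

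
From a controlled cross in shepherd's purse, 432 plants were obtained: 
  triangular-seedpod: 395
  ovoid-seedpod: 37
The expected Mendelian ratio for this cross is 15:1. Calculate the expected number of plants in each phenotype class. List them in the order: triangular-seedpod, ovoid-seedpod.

405, 27

The 15:1 ratio has 16 parts, so with N = 432 the expected counts are:
  triangular-seedpod: 432 × 15/16 = 405
  ovoid-seedpod: 432 × 1/16 = 27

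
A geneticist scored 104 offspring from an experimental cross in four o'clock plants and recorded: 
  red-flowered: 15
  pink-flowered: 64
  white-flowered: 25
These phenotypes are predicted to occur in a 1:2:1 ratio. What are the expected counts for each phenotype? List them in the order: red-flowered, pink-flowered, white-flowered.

26, 52, 26

Total ratio parts = 4. Expected numbers out of 104:
  red-flowered: 104 × 1/4 = 26
  pink-flowered: 104 × 2/4 = 52
  white-flowered: 104 × 1/4 = 26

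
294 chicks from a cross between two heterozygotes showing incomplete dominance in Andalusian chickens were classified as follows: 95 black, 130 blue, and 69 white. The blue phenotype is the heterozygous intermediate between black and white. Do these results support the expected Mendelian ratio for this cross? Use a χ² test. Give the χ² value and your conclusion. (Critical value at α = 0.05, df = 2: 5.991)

With incomplete dominance, a heterozygote × heterozygote cross gives a 1:2:1 phenotypic ratio.
The 1:2:1 ratio has 4 parts, so with N = 294 the expected counts are:
  black: 294 × 1/4 = 73.5
  blue: 294 × 2/4 = 147
  white: 294 × 1/4 = 73.5
χ² = Σ (O − E)² / E
  black: (95 − 73.5)² / 73.5 = 6.2891
  blue: (130 − 147)² / 147 = 1.9660
  white: (69 − 73.5)² / 73.5 = 0.2755
χ² = 6.2891 + 1.9660 + 0.2755 = 8.5306 ≈ 8.531
Degrees of freedom = 3 − 1 = 2; critical value at α = 0.05 is 5.991.
Since 8.531 > 5.991, we reject the null hypothesis — the data do not fit the 1:2:1 ratio.

8.531; not consistent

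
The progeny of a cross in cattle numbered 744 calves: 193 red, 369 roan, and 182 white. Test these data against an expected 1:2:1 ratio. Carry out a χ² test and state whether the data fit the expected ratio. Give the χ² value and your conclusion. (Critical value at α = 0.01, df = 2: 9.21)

Total ratio parts = 4. Expected numbers out of 744:
  red: 744 × 1/4 = 186
  roan: 744 × 2/4 = 372
  white: 744 × 1/4 = 186
χ² = Σ (O − E)² / E
  red: (193 − 186)² / 186 = 0.2634
  roan: (369 − 372)² / 372 = 0.0242
  white: (182 − 186)² / 186 = 0.0860
χ² = 0.2634 + 0.0242 + 0.0860 = 0.3736 ≈ 0.374
Degrees of freedom = 3 − 1 = 2; critical value at α = 0.01 is 9.21.
Since 0.374 < 9.21, we fail to reject the null hypothesis — the data are consistent with the 1:2:1 ratio.

0.374; consistent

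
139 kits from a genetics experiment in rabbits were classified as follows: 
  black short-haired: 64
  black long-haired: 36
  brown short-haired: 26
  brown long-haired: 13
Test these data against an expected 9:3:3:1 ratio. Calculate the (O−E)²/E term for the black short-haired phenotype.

2.574

Total ratio parts = 16. Expected numbers out of 139:
  black short-haired: 139 × 9/16 = 78.1875
  black long-haired: 139 × 3/16 = 26.0625
  brown short-haired: 139 × 3/16 = 26.0625
  brown long-haired: 139 × 1/16 = 8.6875
Contribution of black short-haired: (64 − 78.1875)² / 78.1875 = 2.5744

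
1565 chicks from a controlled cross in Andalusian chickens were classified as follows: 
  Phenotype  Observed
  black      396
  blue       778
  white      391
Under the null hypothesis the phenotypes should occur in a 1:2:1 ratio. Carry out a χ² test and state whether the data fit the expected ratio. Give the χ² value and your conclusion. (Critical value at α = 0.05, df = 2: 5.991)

Total ratio parts = 4. Expected numbers out of 1565:
  black: 1565 × 1/4 = 391.25
  blue: 1565 × 2/4 = 782.5
  white: 1565 × 1/4 = 391.25
χ² = Σ (O − E)² / E
  black: (396 − 391.25)² / 391.25 = 0.0577
  blue: (778 − 782.5)² / 782.5 = 0.0259
  white: (391 − 391.25)² / 391.25 = 0.0002
χ² = 0.0577 + 0.0259 + 0.0002 = 0.0838 ≈ 0.084
Degrees of freedom = 3 − 1 = 2; critical value at α = 0.05 is 5.991.
Since 0.084 < 5.991, we fail to reject the null hypothesis — the data are consistent with the 1:2:1 ratio.

0.084; consistent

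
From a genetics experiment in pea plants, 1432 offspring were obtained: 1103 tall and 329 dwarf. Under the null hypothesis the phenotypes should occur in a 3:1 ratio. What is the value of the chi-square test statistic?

3.132

Expected counts for N = 1432 under a 3:1 ratio (total parts = 4):
  tall: 1432 × 3/4 = 1074
  dwarf: 1432 × 1/4 = 358
χ² = Σ (O − E)² / E
  tall: (1103 − 1074)² / 1074 = 0.7831
  dwarf: (329 − 358)² / 358 = 2.3492
χ² = 0.7831 + 2.3492 = 3.1323 ≈ 3.132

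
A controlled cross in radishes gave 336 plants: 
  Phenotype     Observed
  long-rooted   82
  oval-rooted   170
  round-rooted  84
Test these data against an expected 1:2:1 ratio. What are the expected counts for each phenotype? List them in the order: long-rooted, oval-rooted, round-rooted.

Expected counts for N = 336 under a 1:2:1 ratio (total parts = 4):
  long-rooted: 336 × 1/4 = 84
  oval-rooted: 336 × 2/4 = 168
  round-rooted: 336 × 1/4 = 84

84, 168, 84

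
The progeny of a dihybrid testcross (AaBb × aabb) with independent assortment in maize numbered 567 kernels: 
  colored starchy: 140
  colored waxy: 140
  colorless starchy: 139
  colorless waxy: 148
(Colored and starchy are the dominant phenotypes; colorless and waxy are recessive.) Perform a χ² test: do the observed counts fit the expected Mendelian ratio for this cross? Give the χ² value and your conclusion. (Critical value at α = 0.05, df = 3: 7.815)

0.372; consistent

A dihybrid testcross with independent assortment gives a 1:1:1:1 ratio.
Under the 1:1:1:1 hypothesis (Σ ratio = 4, N = 567):
  colored starchy: 567 × 1/4 = 141.75
  colored waxy: 567 × 1/4 = 141.75
  colorless starchy: 567 × 1/4 = 141.75
  colorless waxy: 567 × 1/4 = 141.75
χ² = Σ (O − E)² / E
  colored starchy: (140 − 141.75)² / 141.75 = 0.0216
  colored waxy: (140 − 141.75)² / 141.75 = 0.0216
  colorless starchy: (139 − 141.75)² / 141.75 = 0.0534
  colorless waxy: (148 − 141.75)² / 141.75 = 0.2756
χ² = 0.0216 + 0.0216 + 0.0534 + 0.2756 = 0.3722 ≈ 0.372
Degrees of freedom = 4 − 1 = 3; critical value at α = 0.05 is 7.815.
Since 0.372 < 7.815, we fail to reject the null hypothesis — the data are consistent with the 1:1:1:1 ratio.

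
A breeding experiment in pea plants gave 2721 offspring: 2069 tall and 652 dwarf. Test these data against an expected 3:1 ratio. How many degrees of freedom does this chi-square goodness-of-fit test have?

1

A goodness-of-fit test with 2 phenotype classes has df = 2 − 1 = 1.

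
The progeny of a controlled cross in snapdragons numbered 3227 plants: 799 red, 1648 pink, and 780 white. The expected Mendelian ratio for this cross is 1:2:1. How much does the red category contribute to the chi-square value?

0.074

Expected counts for N = 3227 under a 1:2:1 ratio (total parts = 4):
  red: 3227 × 1/4 = 806.75
  pink: 3227 × 2/4 = 1613.5
  white: 3227 × 1/4 = 806.75
Contribution of red: (799 − 806.75)² / 806.75 = 0.0744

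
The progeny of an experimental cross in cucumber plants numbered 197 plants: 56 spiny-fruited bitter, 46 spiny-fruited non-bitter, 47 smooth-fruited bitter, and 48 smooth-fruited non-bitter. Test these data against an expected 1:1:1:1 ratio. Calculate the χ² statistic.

1.274

Under the 1:1:1:1 hypothesis (Σ ratio = 4, N = 197):
  spiny-fruited bitter: 197 × 1/4 = 49.25
  spiny-fruited non-bitter: 197 × 1/4 = 49.25
  smooth-fruited bitter: 197 × 1/4 = 49.25
  smooth-fruited non-bitter: 197 × 1/4 = 49.25
χ² = Σ (O − E)² / E
  spiny-fruited bitter: (56 − 49.25)² / 49.25 = 0.9251
  spiny-fruited non-bitter: (46 − 49.25)² / 49.25 = 0.2145
  smooth-fruited bitter: (47 − 49.25)² / 49.25 = 0.1028
  smooth-fruited non-bitter: (48 − 49.25)² / 49.25 = 0.0317
χ² = 0.9251 + 0.2145 + 0.1028 + 0.0317 = 1.2741 ≈ 1.274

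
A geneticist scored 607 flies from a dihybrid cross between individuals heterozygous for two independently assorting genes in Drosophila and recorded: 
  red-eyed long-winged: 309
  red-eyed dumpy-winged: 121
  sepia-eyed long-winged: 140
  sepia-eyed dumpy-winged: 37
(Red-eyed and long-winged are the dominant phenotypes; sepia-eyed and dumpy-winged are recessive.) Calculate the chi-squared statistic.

A dihybrid F₂ with independent assortment and complete dominance at both loci gives a 9:3:3:1 phenotypic ratio.
Total ratio parts = 16. Expected numbers out of 607:
  red-eyed long-winged: 607 × 9/16 = 341.4375
  red-eyed dumpy-winged: 607 × 3/16 = 113.8125
  sepia-eyed long-winged: 607 × 3/16 = 113.8125
  sepia-eyed dumpy-winged: 607 × 1/16 = 37.9375
χ² = Σ (O − E)² / E
  red-eyed long-winged: (309 − 341.4375)² / 341.4375 = 3.0817
  red-eyed dumpy-winged: (121 − 113.8125)² / 113.8125 = 0.4539
  sepia-eyed long-winged: (140 − 113.8125)² / 113.8125 = 6.0256
  sepia-eyed dumpy-winged: (37 − 37.9375)² / 37.9375 = 0.0232
χ² = 3.0817 + 0.4539 + 6.0256 + 0.0232 = 9.5844 ≈ 9.584

9.584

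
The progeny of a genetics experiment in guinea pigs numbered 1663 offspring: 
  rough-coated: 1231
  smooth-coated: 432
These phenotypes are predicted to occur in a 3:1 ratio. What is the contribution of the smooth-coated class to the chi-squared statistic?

Under the 3:1 hypothesis (Σ ratio = 4, N = 1663):
  rough-coated: 1663 × 3/4 = 1247.25
  smooth-coated: 1663 × 1/4 = 415.75
Contribution of smooth-coated: (432 − 415.75)² / 415.75 = 0.6351

0.635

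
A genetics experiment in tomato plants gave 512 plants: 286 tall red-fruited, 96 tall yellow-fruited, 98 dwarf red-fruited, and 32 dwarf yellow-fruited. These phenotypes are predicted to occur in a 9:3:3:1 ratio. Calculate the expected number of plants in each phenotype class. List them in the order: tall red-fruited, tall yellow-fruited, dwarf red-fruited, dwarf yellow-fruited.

Expected counts for N = 512 under a 9:3:3:1 ratio (total parts = 16):
  tall red-fruited: 512 × 9/16 = 288
  tall yellow-fruited: 512 × 3/16 = 96
  dwarf red-fruited: 512 × 3/16 = 96
  dwarf yellow-fruited: 512 × 1/16 = 32

288, 96, 96, 32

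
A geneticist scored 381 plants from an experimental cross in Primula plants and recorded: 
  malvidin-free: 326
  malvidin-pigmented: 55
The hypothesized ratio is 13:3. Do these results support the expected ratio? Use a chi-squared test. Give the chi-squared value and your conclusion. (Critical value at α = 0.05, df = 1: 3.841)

Under the 13:3 hypothesis (Σ ratio = 16, N = 381):
  malvidin-free: 381 × 13/16 = 309.5625
  malvidin-pigmented: 381 × 3/16 = 71.4375
χ² = Σ (O − E)² / E
  malvidin-free: (326 − 309.5625)² / 309.5625 = 0.8728
  malvidin-pigmented: (55 − 71.4375)² / 71.4375 = 3.7822
χ² = 0.8728 + 3.7822 = 4.655
Degrees of freedom = 2 − 1 = 1; critical value at α = 0.05 is 3.841.
Since 4.655 > 3.841, we reject the null hypothesis — the data do not fit the 13:3 ratio.

4.655; not consistent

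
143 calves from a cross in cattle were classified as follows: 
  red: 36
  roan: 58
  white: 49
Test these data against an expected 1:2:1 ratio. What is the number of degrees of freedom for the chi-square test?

A goodness-of-fit test with 3 phenotype classes has df = 3 − 1 = 2.

2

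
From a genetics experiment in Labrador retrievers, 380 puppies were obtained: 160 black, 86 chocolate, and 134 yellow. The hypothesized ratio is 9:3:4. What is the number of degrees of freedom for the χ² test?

2

A goodness-of-fit test with 3 phenotype classes has df = 3 − 1 = 2.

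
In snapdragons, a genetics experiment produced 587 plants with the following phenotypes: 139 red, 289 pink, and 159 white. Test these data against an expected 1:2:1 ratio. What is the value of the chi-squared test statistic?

1.501

Expected counts for N = 587 under a 1:2:1 ratio (total parts = 4):
  red: 587 × 1/4 = 146.75
  pink: 587 × 2/4 = 293.5
  white: 587 × 1/4 = 146.75
χ² = Σ (O − E)² / E
  red: (139 − 146.75)² / 146.75 = 0.4093
  pink: (289 − 293.5)² / 293.5 = 0.0690
  white: (159 − 146.75)² / 146.75 = 1.0226
χ² = 0.4093 + 0.0690 + 1.0226 = 1.5009 ≈ 1.501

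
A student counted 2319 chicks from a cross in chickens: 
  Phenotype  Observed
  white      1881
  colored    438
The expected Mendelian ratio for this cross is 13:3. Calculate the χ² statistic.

0.029

The 13:3 ratio has 16 parts, so with N = 2319 the expected counts are:
  white: 2319 × 13/16 = 1884.1875
  colored: 2319 × 3/16 = 434.8125
χ² = Σ (O − E)² / E
  white: (1881 − 1884.1875)² / 1884.1875 = 0.0054
  colored: (438 − 434.8125)² / 434.8125 = 0.0234
χ² = 0.0054 + 0.0234 = 0.0288 ≈ 0.029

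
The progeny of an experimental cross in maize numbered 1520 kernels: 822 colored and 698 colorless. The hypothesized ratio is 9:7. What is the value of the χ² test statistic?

Total ratio parts = 16. Expected numbers out of 1520:
  colored: 1520 × 9/16 = 855
  colorless: 1520 × 7/16 = 665
χ² = Σ (O − E)² / E
  colored: (822 − 855)² / 855 = 1.2737
  colorless: (698 − 665)² / 665 = 1.6376
χ² = 1.2737 + 1.6376 = 2.9113 ≈ 2.911

2.911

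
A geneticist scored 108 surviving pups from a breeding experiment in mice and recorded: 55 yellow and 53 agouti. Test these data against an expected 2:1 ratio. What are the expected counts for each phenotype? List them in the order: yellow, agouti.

72, 36

Total ratio parts = 3. Expected numbers out of 108:
  yellow: 108 × 2/3 = 72
  agouti: 108 × 1/3 = 36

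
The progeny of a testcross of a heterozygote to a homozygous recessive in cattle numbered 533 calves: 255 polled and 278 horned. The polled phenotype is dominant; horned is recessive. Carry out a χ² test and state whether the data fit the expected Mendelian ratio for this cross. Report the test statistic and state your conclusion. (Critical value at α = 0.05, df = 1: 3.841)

A testcross of a heterozygote (Aa × aa) gives a 1:1 phenotypic ratio.
Under the 1:1 hypothesis (Σ ratio = 2, N = 533):
  polled: 533 × 1/2 = 266.5
  horned: 533 × 1/2 = 266.5
χ² = Σ (O − E)² / E
  polled: (255 − 266.5)² / 266.5 = 0.4962
  horned: (278 − 266.5)² / 266.5 = 0.4962
χ² = 0.4962 + 0.4962 = 0.9924 ≈ 0.992
Degrees of freedom = 2 − 1 = 1; critical value at α = 0.05 is 3.841.
Since 0.992 < 3.841, we fail to reject the null hypothesis — the data are consistent with the 1:1 ratio.

0.992; consistent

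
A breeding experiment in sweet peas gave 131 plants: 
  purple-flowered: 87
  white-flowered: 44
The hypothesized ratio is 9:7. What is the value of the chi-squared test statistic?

5.497

Expected counts for N = 131 under a 9:7 ratio (total parts = 16):
  purple-flowered: 131 × 9/16 = 73.6875
  white-flowered: 131 × 7/16 = 57.3125
χ² = Σ (O − E)² / E
  purple-flowered: (87 − 73.6875)² / 73.6875 = 2.4051
  white-flowered: (44 − 57.3125)² / 57.3125 = 3.0922
χ² = 2.4051 + 3.0922 = 5.4973 ≈ 5.497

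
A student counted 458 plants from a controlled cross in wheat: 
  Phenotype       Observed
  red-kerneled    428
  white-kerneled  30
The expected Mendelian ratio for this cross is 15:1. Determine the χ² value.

Expected counts for N = 458 under a 15:1 ratio (total parts = 16):
  red-kerneled: 458 × 15/16 = 429.375
  white-kerneled: 458 × 1/16 = 28.625
χ² = Σ (O − E)² / E
  red-kerneled: (428 − 429.375)² / 429.375 = 0.0044
  white-kerneled: (30 − 28.625)² / 28.625 = 0.0660
χ² = 0.0044 + 0.0660 = 0.0704 ≈ 0.070

0.070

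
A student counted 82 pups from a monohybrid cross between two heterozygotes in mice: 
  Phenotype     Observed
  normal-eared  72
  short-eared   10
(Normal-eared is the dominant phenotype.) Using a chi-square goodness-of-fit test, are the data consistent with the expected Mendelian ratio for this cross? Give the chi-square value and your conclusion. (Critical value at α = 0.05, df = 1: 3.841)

7.171; not consistent

For a monohybrid cross between heterozygotes with complete dominance, the expected phenotypic ratio is 3:1.
The 3:1 ratio has 4 parts, so with N = 82 the expected counts are:
  normal-eared: 82 × 3/4 = 61.5
  short-eared: 82 × 1/4 = 20.5
χ² = Σ (O − E)² / E
  normal-eared: (72 − 61.5)² / 61.5 = 1.7927
  short-eared: (10 − 20.5)² / 20.5 = 5.3780
χ² = 1.7927 + 5.3780 = 7.1707 ≈ 7.171
Degrees of freedom = 2 − 1 = 1; critical value at α = 0.05 is 3.841.
Since 7.171 > 3.841, we reject the null hypothesis — the data do not fit the 3:1 ratio.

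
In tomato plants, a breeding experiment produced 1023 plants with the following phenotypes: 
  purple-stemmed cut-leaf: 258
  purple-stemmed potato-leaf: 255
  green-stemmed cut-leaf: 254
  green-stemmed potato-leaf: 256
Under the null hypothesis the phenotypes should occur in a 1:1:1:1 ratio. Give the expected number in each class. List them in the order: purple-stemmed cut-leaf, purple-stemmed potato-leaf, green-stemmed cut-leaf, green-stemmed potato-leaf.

Total ratio parts = 4. Expected numbers out of 1023:
  purple-stemmed cut-leaf: 1023 × 1/4 = 255.75
  purple-stemmed potato-leaf: 1023 × 1/4 = 255.75
  green-stemmed cut-leaf: 1023 × 1/4 = 255.75
  green-stemmed potato-leaf: 1023 × 1/4 = 255.75

255.75, 255.75, 255.75, 255.75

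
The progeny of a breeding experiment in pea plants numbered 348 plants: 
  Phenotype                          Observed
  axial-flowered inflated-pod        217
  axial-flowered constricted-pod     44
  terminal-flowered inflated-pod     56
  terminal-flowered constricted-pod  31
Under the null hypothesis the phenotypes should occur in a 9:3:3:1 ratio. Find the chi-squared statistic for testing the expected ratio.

Expected counts for N = 348 under a 9:3:3:1 ratio (total parts = 16):
  axial-flowered inflated-pod: 348 × 9/16 = 195.75
  axial-flowered constricted-pod: 348 × 3/16 = 65.25
  terminal-flowered inflated-pod: 348 × 3/16 = 65.25
  terminal-flowered constricted-pod: 348 × 1/16 = 21.75
χ² = Σ (O − E)² / E
  axial-flowered inflated-pod: (217 − 195.75)² / 195.75 = 2.3068
  axial-flowered constricted-pod: (44 − 65.25)² / 65.25 = 6.9205
  terminal-flowered inflated-pod: (56 − 65.25)² / 65.25 = 1.3113
  terminal-flowered constricted-pod: (31 − 21.75)² / 21.75 = 3.9339
χ² = 2.3068 + 6.9205 + 1.3113 + 3.9339 = 14.4725 ≈ 14.473

14.473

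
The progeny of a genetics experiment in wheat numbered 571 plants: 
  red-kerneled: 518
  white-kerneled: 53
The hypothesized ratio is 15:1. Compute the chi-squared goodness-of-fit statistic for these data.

Under the 15:1 hypothesis (Σ ratio = 16, N = 571):
  red-kerneled: 571 × 15/16 = 535.3125
  white-kerneled: 571 × 1/16 = 35.6875
χ² = Σ (O − E)² / E
  red-kerneled: (518 − 535.3125)² / 535.3125 = 0.5599
  white-kerneled: (53 − 35.6875)² / 35.6875 = 8.3985
χ² = 0.5599 + 8.3985 = 8.9584 ≈ 8.958

8.958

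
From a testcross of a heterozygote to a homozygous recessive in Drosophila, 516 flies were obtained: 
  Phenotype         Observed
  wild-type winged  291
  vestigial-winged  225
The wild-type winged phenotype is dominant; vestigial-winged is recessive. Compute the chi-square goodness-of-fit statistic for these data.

A testcross of a heterozygote (Aa × aa) gives a 1:1 phenotypic ratio.
Total ratio parts = 2. Expected numbers out of 516:
  wild-type winged: 516 × 1/2 = 258
  vestigial-winged: 516 × 1/2 = 258
χ² = Σ (O − E)² / E
  wild-type winged: (291 − 258)² / 258 = 4.2209
  vestigial-winged: (225 − 258)² / 258 = 4.2209
χ² = 4.2209 + 4.2209 = 8.4418 ≈ 8.442

8.442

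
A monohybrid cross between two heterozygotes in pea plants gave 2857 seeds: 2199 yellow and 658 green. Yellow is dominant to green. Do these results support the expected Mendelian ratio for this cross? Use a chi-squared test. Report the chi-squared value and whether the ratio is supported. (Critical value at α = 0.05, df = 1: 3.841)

5.907; not consistent

For a monohybrid cross between heterozygotes with complete dominance, the expected phenotypic ratio is 3:1.
The 3:1 ratio has 4 parts, so with N = 2857 the expected counts are:
  yellow: 2857 × 3/4 = 2142.75
  green: 2857 × 1/4 = 714.25
χ² = Σ (O − E)² / E
  yellow: (2199 − 2142.75)² / 2142.75 = 1.4766
  green: (658 − 714.25)² / 714.25 = 4.4299
χ² = 1.4766 + 4.4299 = 5.9065 ≈ 5.907
Degrees of freedom = 2 − 1 = 1; critical value at α = 0.05 is 3.841.
Since 5.907 > 3.841, we reject the null hypothesis — the data do not fit the 3:1 ratio.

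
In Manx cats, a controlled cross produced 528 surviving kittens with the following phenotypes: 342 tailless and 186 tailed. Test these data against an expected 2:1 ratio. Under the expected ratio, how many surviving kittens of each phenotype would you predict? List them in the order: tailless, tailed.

352, 176

Under the 2:1 hypothesis (Σ ratio = 3, N = 528):
  tailless: 528 × 2/3 = 352
  tailed: 528 × 1/3 = 176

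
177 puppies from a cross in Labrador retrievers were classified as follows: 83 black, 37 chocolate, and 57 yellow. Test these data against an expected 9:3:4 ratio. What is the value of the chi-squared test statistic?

6.867

The 9:3:4 ratio has 16 parts, so with N = 177 the expected counts are:
  black: 177 × 9/16 = 99.5625
  chocolate: 177 × 3/16 = 33.1875
  yellow: 177 × 4/16 = 44.25
χ² = Σ (O − E)² / E
  black: (83 − 99.5625)² / 99.5625 = 2.7552
  chocolate: (37 − 33.1875)² / 33.1875 = 0.4380
  yellow: (57 − 44.25)² / 44.25 = 3.6737
χ² = 2.7552 + 0.4380 + 3.6737 = 6.8669 ≈ 6.867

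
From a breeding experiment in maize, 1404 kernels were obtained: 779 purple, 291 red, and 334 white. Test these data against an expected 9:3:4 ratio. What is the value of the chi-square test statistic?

3.895

The 9:3:4 ratio has 16 parts, so with N = 1404 the expected counts are:
  purple: 1404 × 9/16 = 789.75
  red: 1404 × 3/16 = 263.25
  white: 1404 × 4/16 = 351
χ² = Σ (O − E)² / E
  purple: (779 − 789.75)² / 789.75 = 0.1463
  red: (291 − 263.25)² / 263.25 = 2.9252
  white: (334 − 351)² / 351 = 0.8234
χ² = 0.1463 + 2.9252 + 0.8234 = 3.8949 ≈ 3.895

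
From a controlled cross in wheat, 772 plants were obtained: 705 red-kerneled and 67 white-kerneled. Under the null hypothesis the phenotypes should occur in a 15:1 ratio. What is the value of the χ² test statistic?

7.772

Under the 15:1 hypothesis (Σ ratio = 16, N = 772):
  red-kerneled: 772 × 15/16 = 723.75
  white-kerneled: 772 × 1/16 = 48.25
χ² = Σ (O − E)² / E
  red-kerneled: (705 − 723.75)² / 723.75 = 0.4858
  white-kerneled: (67 − 48.25)² / 48.25 = 7.2863
χ² = 0.4858 + 7.2863 = 7.7721 ≈ 7.772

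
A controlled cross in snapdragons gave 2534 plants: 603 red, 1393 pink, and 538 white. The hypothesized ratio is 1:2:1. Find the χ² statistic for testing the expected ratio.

28.395

Under the 1:2:1 hypothesis (Σ ratio = 4, N = 2534):
  red: 2534 × 1/4 = 633.5
  pink: 2534 × 2/4 = 1267
  white: 2534 × 1/4 = 633.5
χ² = Σ (O − E)² / E
  red: (603 − 633.5)² / 633.5 = 1.4684
  pink: (1393 − 1267)² / 1267 = 12.5304
  white: (538 − 633.5)² / 633.5 = 14.3966
χ² = 1.4684 + 12.5304 + 14.3966 = 28.3954 ≈ 28.395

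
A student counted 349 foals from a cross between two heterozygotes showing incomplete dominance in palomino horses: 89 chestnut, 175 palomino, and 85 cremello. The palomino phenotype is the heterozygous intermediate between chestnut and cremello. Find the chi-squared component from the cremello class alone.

With incomplete dominance, a heterozygote × heterozygote cross gives a 1:2:1 phenotypic ratio.
Under the 1:2:1 hypothesis (Σ ratio = 4, N = 349):
  chestnut: 349 × 1/4 = 87.25
  palomino: 349 × 2/4 = 174.5
  cremello: 349 × 1/4 = 87.25
Contribution of cremello: (85 − 87.25)² / 87.25 = 0.0580

0.058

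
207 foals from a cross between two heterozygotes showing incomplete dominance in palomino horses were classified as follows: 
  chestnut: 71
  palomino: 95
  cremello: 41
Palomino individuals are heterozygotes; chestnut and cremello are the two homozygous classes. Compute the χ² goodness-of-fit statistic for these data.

10.092

With incomplete dominance, a heterozygote × heterozygote cross gives a 1:2:1 phenotypic ratio.
The 1:2:1 ratio has 4 parts, so with N = 207 the expected counts are:
  chestnut: 207 × 1/4 = 51.75
  palomino: 207 × 2/4 = 103.5
  cremello: 207 × 1/4 = 51.75
χ² = Σ (O − E)² / E
  chestnut: (71 − 51.75)² / 51.75 = 7.1606
  palomino: (95 − 103.5)² / 103.5 = 0.6981
  cremello: (41 − 51.75)² / 51.75 = 2.2331
χ² = 7.1606 + 0.6981 + 2.2331 = 10.0918 ≈ 10.092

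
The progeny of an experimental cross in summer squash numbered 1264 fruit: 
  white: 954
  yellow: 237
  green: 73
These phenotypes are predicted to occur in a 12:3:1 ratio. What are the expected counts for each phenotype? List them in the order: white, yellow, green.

Under the 12:3:1 hypothesis (Σ ratio = 16, N = 1264):
  white: 1264 × 12/16 = 948
  yellow: 1264 × 3/16 = 237
  green: 1264 × 1/16 = 79

948, 237, 79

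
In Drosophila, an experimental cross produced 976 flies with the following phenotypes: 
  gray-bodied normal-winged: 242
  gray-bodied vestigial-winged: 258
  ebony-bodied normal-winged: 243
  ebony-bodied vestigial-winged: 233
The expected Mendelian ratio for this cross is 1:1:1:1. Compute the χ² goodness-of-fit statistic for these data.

Total ratio parts = 4. Expected numbers out of 976:
  gray-bodied normal-winged: 976 × 1/4 = 244
  gray-bodied vestigial-winged: 976 × 1/4 = 244
  ebony-bodied normal-winged: 976 × 1/4 = 244
  ebony-bodied vestigial-winged: 976 × 1/4 = 244
χ² = Σ (O − E)² / E
  gray-bodied normal-winged: (242 − 244)² / 244 = 0.0164
  gray-bodied vestigial-winged: (258 − 244)² / 244 = 0.8033
  ebony-bodied normal-winged: (243 − 244)² / 244 = 0.0041
  ebony-bodied vestigial-winged: (233 − 244)² / 244 = 0.4959
χ² = 0.0164 + 0.8033 + 0.0041 + 0.4959 = 1.3197 ≈ 1.320

1.320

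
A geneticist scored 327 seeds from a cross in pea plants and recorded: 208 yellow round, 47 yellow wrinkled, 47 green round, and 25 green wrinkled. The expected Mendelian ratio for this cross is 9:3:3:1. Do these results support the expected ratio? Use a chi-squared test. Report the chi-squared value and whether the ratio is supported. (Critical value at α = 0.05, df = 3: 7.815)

10.848; not consistent

The 9:3:3:1 ratio has 16 parts, so with N = 327 the expected counts are:
  yellow round: 327 × 9/16 = 183.9375
  yellow wrinkled: 327 × 3/16 = 61.3125
  green round: 327 × 3/16 = 61.3125
  green wrinkled: 327 × 1/16 = 20.4375
χ² = Σ (O − E)² / E
  yellow round: (208 − 183.9375)² / 183.9375 = 3.1478
  yellow wrinkled: (47 − 61.3125)² / 61.3125 = 3.3410
  green round: (47 − 61.3125)² / 61.3125 = 3.3410
  green wrinkled: (25 − 20.4375)² / 20.4375 = 1.0185
χ² = 3.1478 + 3.3410 + 3.3410 + 1.0185 = 10.8483 ≈ 10.848
Degrees of freedom = 4 − 1 = 3; critical value at α = 0.05 is 7.815.
Since 10.848 > 7.815, we reject the null hypothesis — the data do not fit the 9:3:3:1 ratio.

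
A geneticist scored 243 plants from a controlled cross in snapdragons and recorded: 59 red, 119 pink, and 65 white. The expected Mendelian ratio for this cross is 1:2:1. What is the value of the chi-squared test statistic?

The 1:2:1 ratio has 4 parts, so with N = 243 the expected counts are:
  red: 243 × 1/4 = 60.75
  pink: 243 × 2/4 = 121.5
  white: 243 × 1/4 = 60.75
χ² = Σ (O − E)² / E
  red: (59 − 60.75)² / 60.75 = 0.0504
  pink: (119 − 121.5)² / 121.5 = 0.0514
  white: (65 − 60.75)² / 60.75 = 0.2973
χ² = 0.0504 + 0.0514 + 0.2973 = 0.3991 ≈ 0.399

0.399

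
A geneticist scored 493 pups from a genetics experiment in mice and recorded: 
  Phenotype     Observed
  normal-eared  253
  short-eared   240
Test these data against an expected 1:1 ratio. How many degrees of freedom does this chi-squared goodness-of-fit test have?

A goodness-of-fit test with 2 phenotype classes has df = 2 − 1 = 1.

1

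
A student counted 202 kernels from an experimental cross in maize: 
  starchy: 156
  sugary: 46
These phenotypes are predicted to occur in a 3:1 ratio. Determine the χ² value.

Expected counts for N = 202 under a 3:1 ratio (total parts = 4):
  starchy: 202 × 3/4 = 151.5
  sugary: 202 × 1/4 = 50.5
χ² = Σ (O − E)² / E
  starchy: (156 − 151.5)² / 151.5 = 0.1337
  sugary: (46 − 50.5)² / 50.5 = 0.4010
χ² = 0.1337 + 0.4010 = 0.5347 ≈ 0.535

0.535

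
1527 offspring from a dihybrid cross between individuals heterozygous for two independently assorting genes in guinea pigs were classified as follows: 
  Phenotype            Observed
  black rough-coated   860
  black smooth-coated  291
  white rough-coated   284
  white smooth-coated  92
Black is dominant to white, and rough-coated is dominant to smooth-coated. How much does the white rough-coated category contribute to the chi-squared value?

A dihybrid F₂ with independent assortment and complete dominance at both loci gives a 9:3:3:1 phenotypic ratio.
Expected counts for N = 1527 under a 9:3:3:1 ratio (total parts = 16):
  black rough-coated: 1527 × 9/16 = 858.9375
  black smooth-coated: 1527 × 3/16 = 286.3125
  white rough-coated: 1527 × 3/16 = 286.3125
  white smooth-coated: 1527 × 1/16 = 95.4375
Contribution of white rough-coated: (284 − 286.3125)² / 286.3125 = 0.0187

0.019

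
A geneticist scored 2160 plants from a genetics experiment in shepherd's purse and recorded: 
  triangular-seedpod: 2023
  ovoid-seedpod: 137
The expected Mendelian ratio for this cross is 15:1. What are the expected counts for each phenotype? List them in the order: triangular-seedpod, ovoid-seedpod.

Under the 15:1 hypothesis (Σ ratio = 16, N = 2160):
  triangular-seedpod: 2160 × 15/16 = 2025
  ovoid-seedpod: 2160 × 1/16 = 135

2025, 135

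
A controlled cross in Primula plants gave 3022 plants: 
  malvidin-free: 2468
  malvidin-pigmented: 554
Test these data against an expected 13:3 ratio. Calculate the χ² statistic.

0.346

Total ratio parts = 16. Expected numbers out of 3022:
  malvidin-free: 3022 × 13/16 = 2455.375
  malvidin-pigmented: 3022 × 3/16 = 566.625
χ² = Σ (O − E)² / E
  malvidin-free: (2468 − 2455.375)² / 2455.375 = 0.0649
  malvidin-pigmented: (554 − 566.625)² / 566.625 = 0.2813
χ² = 0.0649 + 0.2813 = 0.3462 ≈ 0.346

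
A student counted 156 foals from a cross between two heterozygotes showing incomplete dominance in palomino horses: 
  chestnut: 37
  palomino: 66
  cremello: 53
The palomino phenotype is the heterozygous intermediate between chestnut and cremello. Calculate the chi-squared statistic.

6.974

With incomplete dominance, a heterozygote × heterozygote cross gives a 1:2:1 phenotypic ratio.
The 1:2:1 ratio has 4 parts, so with N = 156 the expected counts are:
  chestnut: 156 × 1/4 = 39
  palomino: 156 × 2/4 = 78
  cremello: 156 × 1/4 = 39
χ² = Σ (O − E)² / E
  chestnut: (37 − 39)² / 39 = 0.1026
  palomino: (66 − 78)² / 78 = 1.8462
  cremello: (53 − 39)² / 39 = 5.0256
χ² = 0.1026 + 1.8462 + 5.0256 = 6.9744 ≈ 6.974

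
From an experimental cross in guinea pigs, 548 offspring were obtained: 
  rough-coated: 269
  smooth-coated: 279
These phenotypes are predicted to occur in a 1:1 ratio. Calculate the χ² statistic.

0.182

Under the 1:1 hypothesis (Σ ratio = 2, N = 548):
  rough-coated: 548 × 1/2 = 274
  smooth-coated: 548 × 1/2 = 274
χ² = Σ (O − E)² / E
  rough-coated: (269 − 274)² / 274 = 0.0912
  smooth-coated: (279 − 274)² / 274 = 0.0912
χ² = 0.0912 + 0.0912 = 0.1824 ≈ 0.182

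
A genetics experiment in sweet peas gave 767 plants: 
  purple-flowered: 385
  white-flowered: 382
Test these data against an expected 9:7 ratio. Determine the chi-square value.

11.425

Expected counts for N = 767 under a 9:7 ratio (total parts = 16):
  purple-flowered: 767 × 9/16 = 431.4375
  white-flowered: 767 × 7/16 = 335.5625
χ² = Σ (O − E)² / E
  purple-flowered: (385 − 431.4375)² / 431.4375 = 4.9983
  white-flowered: (382 − 335.5625)² / 335.5625 = 6.4263
χ² = 4.9983 + 6.4263 = 11.4246 ≈ 11.425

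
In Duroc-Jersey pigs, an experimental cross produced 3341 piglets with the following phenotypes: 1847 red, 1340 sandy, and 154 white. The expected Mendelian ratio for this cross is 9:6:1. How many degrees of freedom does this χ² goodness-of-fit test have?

A goodness-of-fit test with 3 phenotype classes has df = 3 − 1 = 2.

2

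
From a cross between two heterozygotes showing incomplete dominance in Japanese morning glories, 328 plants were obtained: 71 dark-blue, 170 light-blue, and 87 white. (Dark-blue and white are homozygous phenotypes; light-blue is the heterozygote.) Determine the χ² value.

2.000

With incomplete dominance, a heterozygote × heterozygote cross gives a 1:2:1 phenotypic ratio.
Total ratio parts = 4. Expected numbers out of 328:
  dark-blue: 328 × 1/4 = 82
  light-blue: 328 × 2/4 = 164
  white: 328 × 1/4 = 82
χ² = Σ (O − E)² / E
  dark-blue: (71 − 82)² / 82 = 1.4756
  light-blue: (170 − 164)² / 164 = 0.2195
  white: (87 − 82)² / 82 = 0.3049
χ² = 1.4756 + 0.2195 + 0.3049 = 2.000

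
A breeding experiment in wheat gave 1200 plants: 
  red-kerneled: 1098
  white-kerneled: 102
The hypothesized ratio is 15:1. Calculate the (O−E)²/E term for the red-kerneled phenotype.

0.648

Under the 15:1 hypothesis (Σ ratio = 16, N = 1200):
  red-kerneled: 1200 × 15/16 = 1125
  white-kerneled: 1200 × 1/16 = 75
Contribution of red-kerneled: (1098 − 1125)² / 1125 = 0.6480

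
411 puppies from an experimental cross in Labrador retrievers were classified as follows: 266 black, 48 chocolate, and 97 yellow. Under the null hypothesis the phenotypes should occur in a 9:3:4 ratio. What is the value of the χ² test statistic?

16.524

Under the 9:3:4 hypothesis (Σ ratio = 16, N = 411):
  black: 411 × 9/16 = 231.1875
  chocolate: 411 × 3/16 = 77.0625
  yellow: 411 × 4/16 = 102.75
χ² = Σ (O − E)² / E
  black: (266 − 231.1875)² / 231.1875 = 5.2421
  chocolate: (48 − 77.0625)² / 77.0625 = 10.9603
  yellow: (97 − 102.75)² / 102.75 = 0.3218
χ² = 5.2421 + 10.9603 + 0.3218 = 16.5242 ≈ 16.524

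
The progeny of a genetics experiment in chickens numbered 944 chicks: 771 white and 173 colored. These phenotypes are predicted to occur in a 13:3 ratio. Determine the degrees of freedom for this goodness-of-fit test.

A goodness-of-fit test with 2 phenotype classes has df = 2 − 1 = 1.

1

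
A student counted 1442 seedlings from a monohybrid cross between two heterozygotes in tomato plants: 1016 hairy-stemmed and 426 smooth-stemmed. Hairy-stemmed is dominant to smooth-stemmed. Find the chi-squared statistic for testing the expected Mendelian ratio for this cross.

15.868

For a monohybrid cross between heterozygotes with complete dominance, the expected phenotypic ratio is 3:1.
Expected counts for N = 1442 under a 3:1 ratio (total parts = 4):
  hairy-stemmed: 1442 × 3/4 = 1081.5
  smooth-stemmed: 1442 × 1/4 = 360.5
χ² = Σ (O − E)² / E
  hairy-stemmed: (1016 − 1081.5)² / 1081.5 = 3.9669
  smooth-stemmed: (426 − 360.5)² / 360.5 = 11.9008
χ² = 3.9669 + 11.9008 = 15.8677 ≈ 15.868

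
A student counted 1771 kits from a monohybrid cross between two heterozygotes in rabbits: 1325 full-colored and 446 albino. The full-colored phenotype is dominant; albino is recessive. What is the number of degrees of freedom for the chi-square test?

For a monohybrid cross between heterozygotes with complete dominance, the expected phenotypic ratio is 3:1.
A goodness-of-fit test with 2 phenotype classes has df = 2 − 1 = 1.

1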